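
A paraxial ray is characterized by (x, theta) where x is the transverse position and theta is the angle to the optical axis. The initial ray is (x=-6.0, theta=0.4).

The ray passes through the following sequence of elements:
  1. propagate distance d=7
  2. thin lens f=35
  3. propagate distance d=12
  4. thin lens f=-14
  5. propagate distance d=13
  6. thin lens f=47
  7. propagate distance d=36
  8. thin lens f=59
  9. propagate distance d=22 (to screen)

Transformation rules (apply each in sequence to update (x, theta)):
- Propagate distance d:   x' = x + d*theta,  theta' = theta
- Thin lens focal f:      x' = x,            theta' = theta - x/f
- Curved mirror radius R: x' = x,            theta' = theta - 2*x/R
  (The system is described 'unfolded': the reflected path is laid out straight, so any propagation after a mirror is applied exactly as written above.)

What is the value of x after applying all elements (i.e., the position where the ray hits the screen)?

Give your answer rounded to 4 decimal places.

Answer: 26.7697

Derivation:
Initial: x=-6.0000 theta=0.4000
After 1 (propagate distance d=7): x=-3.2000 theta=0.4000
After 2 (thin lens f=35): x=-3.2000 theta=86/175 (≈0.4914)
After 3 (propagate distance d=12): x=472/175 (≈2.6971) theta=86/175 (≈0.4914)
After 4 (thin lens f=-14): x=472/175 (≈2.6971) theta=838/1225 (≈0.6841)
After 5 (propagate distance d=13): x=14198/1225 (≈11.5902) theta=838/1225 (≈0.6841)
After 6 (thin lens f=47): x=14198/1225 (≈11.5902) theta=25188/57575 (≈0.4375)
After 7 (propagate distance d=36): x=1574074/57575 (≈27.3395) theta=25188/57575 (≈0.4375)
After 8 (thin lens f=59): x=1574074/57575 (≈27.3395) theta=-87982/3396925 (≈-0.0259)
After 9 (propagate distance d=22 (to screen)): x=90934762/3396925 (≈26.7697) theta=-87982/3396925 (≈-0.0259)
Rounded to 4 decimal places: x = 26.7697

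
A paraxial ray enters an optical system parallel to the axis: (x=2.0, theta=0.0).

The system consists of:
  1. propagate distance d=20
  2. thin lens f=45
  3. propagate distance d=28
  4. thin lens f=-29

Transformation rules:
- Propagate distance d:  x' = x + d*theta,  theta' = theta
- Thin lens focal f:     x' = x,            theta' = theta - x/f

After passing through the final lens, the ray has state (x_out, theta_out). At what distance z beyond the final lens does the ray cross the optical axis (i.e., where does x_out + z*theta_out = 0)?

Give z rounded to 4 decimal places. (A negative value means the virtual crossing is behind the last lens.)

Answer: 41.0833

Derivation:
Initial: x=2.0000 theta=0.0000
After 1 (propagate distance d=20): x=2.0000 theta=0.0000
After 2 (thin lens f=45): x=2.0000 theta=-2/45 (≈-0.0444)
After 3 (propagate distance d=28): x=34/45 (≈0.7556) theta=-2/45 (≈-0.0444)
After 4 (thin lens f=-29): x=34/45 (≈0.7556) theta=-8/435 (≈-0.0184)
z_focus = -x_out/theta_out = -(34/45)/(-8/435) = 493/12 ≈ 41.0833
Rounded to 4 decimal places: z = 41.0833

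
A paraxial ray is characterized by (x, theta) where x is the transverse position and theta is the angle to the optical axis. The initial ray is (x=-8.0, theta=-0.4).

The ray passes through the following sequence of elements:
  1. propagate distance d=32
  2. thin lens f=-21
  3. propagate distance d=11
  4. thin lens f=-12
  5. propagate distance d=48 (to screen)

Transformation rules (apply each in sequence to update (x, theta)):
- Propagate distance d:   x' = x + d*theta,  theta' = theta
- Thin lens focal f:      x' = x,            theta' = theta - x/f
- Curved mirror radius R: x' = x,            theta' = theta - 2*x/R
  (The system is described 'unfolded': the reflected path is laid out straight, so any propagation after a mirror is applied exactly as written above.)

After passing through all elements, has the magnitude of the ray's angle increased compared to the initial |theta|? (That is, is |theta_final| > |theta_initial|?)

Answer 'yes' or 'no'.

Initial: x=-8.0000 theta=-0.4000
After 1 (propagate distance d=32): x=-20.8000 theta=-0.4000
After 2 (thin lens f=-21): x=-20.8000 theta=-146/105 (≈-1.3905)
After 3 (propagate distance d=11): x=-758/21 (≈-36.0952) theta=-146/105 (≈-1.3905)
After 4 (thin lens f=-12): x=-758/21 (≈-36.0952) theta=-2771/630 (≈-4.3984)
After 5 (propagate distance d=48 (to screen)): x=-25958/105 (≈-247.2190) theta=-2771/630 (≈-4.3984)
|theta_initial|=0.4000 |theta_final|=2771/630 (≈4.3984) -> increased

Answer: yes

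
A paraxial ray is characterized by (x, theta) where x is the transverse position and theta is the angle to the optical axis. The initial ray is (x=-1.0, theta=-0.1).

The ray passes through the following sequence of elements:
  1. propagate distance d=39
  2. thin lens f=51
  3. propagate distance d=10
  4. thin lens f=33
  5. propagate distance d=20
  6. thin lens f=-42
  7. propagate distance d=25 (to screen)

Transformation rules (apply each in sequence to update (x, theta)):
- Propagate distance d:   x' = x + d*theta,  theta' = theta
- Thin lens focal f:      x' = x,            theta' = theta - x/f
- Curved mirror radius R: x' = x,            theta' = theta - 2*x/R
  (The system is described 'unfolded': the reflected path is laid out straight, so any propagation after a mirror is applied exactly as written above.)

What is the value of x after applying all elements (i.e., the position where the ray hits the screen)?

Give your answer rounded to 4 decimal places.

Answer: 0.4147

Derivation:
Initial: x=-1.0000 theta=-0.1000
After 1 (propagate distance d=39): x=-4.9000 theta=-0.1000
After 2 (thin lens f=51): x=-4.9000 theta=-1/255 (≈-0.0039)
After 3 (propagate distance d=10): x=-2519/510 (≈-4.9392) theta=-1/255 (≈-0.0039)
After 4 (thin lens f=33): x=-2519/510 (≈-4.9392) theta=223/1530 (≈0.1458)
After 5 (propagate distance d=20): x=-3097/1530 (≈-2.0242) theta=223/1530 (≈0.1458)
After 6 (thin lens f=-42): x=-3097/1530 (≈-2.0242) theta=6269/64260 (≈0.0976)
After 7 (propagate distance d=25 (to screen)): x=26651/64260 (≈0.4147) theta=6269/64260 (≈0.0976)
Rounded to 4 decimal places: x = 0.4147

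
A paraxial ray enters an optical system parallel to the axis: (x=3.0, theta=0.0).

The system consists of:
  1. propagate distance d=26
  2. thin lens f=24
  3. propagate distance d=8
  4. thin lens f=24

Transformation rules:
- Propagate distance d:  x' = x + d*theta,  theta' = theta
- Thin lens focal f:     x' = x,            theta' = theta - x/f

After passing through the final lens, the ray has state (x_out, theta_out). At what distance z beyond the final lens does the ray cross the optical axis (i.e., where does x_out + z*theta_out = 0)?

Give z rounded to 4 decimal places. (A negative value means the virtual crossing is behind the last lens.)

Initial: x=3.0000 theta=0.0000
After 1 (propagate distance d=26): x=3.0000 theta=0.0000
After 2 (thin lens f=24): x=3.0000 theta=-0.1250
After 3 (propagate distance d=8): x=2.0000 theta=-0.1250
After 4 (thin lens f=24): x=2.0000 theta=-5/24 (≈-0.2083)
z_focus = -x_out/theta_out = -(2.0000)/(-5/24) = 9.6000
Rounded to 4 decimal places: z = 9.6000

Answer: 9.6000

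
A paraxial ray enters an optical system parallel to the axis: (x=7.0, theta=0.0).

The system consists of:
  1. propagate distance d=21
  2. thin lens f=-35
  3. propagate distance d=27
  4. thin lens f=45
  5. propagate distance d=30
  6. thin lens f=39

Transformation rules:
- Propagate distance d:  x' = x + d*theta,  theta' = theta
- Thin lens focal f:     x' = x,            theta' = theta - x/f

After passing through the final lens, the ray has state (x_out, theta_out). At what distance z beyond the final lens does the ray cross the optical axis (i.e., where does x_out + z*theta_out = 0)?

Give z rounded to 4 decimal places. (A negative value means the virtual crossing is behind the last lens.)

Answer: 30.2141

Derivation:
Initial: x=7.0000 theta=0.0000
After 1 (propagate distance d=21): x=7.0000 theta=0.0000
After 2 (thin lens f=-35): x=7.0000 theta=0.2000
After 3 (propagate distance d=27): x=12.4000 theta=0.2000
After 4 (thin lens f=45): x=12.4000 theta=-17/225 (≈-0.0756)
After 5 (propagate distance d=30): x=152/15 (≈10.1333) theta=-17/225 (≈-0.0756)
After 6 (thin lens f=39): x=152/15 (≈10.1333) theta=-109/325 (≈-0.3354)
z_focus = -x_out/theta_out = -(152/15)/(-109/325) = 9880/327 ≈ 30.2141
Rounded to 4 decimal places: z = 30.2141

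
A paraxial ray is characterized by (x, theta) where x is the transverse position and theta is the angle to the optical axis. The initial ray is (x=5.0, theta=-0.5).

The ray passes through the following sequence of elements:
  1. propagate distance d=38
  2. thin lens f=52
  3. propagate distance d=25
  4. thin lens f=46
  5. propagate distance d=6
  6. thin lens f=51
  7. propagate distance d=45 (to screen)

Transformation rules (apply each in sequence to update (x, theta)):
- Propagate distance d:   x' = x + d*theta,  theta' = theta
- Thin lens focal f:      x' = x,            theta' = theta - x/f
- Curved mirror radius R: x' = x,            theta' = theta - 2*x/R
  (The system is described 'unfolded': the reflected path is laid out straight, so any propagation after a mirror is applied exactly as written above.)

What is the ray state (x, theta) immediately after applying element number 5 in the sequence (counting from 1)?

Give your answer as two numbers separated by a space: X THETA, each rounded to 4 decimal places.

Answer: -18.5753 0.1990

Derivation:
Initial: x=5.0000 theta=-0.5000
After 1 (propagate distance d=38): x=-14.0000 theta=-0.5000
After 2 (thin lens f=52): x=-14.0000 theta=-3/13 (≈-0.2308)
After 3 (propagate distance d=25): x=-257/13 (≈-19.7692) theta=-3/13 (≈-0.2308)
After 4 (thin lens f=46): x=-257/13 (≈-19.7692) theta=119/598 (≈0.1990)
After 5 (propagate distance d=6): x=-5554/299 (≈-18.5753) theta=119/598 (≈0.1990)
Rounded to 4 decimal places: x = -18.5753, theta = 0.1990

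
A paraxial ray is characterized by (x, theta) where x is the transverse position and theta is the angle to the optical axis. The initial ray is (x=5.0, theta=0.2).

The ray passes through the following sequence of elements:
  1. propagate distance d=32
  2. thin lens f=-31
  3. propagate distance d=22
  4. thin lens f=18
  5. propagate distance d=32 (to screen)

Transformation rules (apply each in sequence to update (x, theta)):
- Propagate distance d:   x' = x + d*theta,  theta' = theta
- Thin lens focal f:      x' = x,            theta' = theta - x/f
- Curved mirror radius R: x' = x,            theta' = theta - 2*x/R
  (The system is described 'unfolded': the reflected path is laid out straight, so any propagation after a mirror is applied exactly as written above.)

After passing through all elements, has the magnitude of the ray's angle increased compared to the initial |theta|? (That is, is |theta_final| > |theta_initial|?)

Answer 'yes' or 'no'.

Initial: x=5.0000 theta=0.2000
After 1 (propagate distance d=32): x=11.4000 theta=0.2000
After 2 (thin lens f=-31): x=11.4000 theta=88/155 (≈0.5677)
After 3 (propagate distance d=22): x=3703/155 (≈23.8903) theta=88/155 (≈0.5677)
After 4 (thin lens f=18): x=3703/155 (≈23.8903) theta=-2119/2790 (≈-0.7595)
After 5 (propagate distance d=32 (to screen)): x=-577/1395 (≈-0.4136) theta=-2119/2790 (≈-0.7595)
|theta_initial|=0.2000 |theta_final|=2119/2790 (≈0.7595) -> increased

Answer: yes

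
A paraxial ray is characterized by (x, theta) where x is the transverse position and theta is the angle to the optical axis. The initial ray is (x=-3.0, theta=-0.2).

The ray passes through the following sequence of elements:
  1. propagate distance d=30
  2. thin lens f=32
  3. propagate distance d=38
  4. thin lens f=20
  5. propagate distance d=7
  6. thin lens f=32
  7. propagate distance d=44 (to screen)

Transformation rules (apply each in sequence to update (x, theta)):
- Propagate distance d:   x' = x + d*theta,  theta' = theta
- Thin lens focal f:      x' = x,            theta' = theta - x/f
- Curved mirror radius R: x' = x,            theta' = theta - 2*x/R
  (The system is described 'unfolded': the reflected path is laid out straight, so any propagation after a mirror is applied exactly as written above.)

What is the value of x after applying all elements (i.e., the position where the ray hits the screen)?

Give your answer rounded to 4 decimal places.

Answer: 17.8104

Derivation:
Initial: x=-3.0000 theta=-0.2000
After 1 (propagate distance d=30): x=-9.0000 theta=-0.2000
After 2 (thin lens f=32): x=-9.0000 theta=13/160 (≈0.0813)
After 3 (propagate distance d=38): x=-5.9125 theta=13/160 (≈0.0813)
After 4 (thin lens f=20): x=-5.9125 theta=603/1600 (≈0.3769)
After 5 (propagate distance d=7): x=-5239/1600 (≈-3.2744) theta=603/1600 (≈0.3769)
After 6 (thin lens f=32): x=-5239/1600 (≈-3.2744) theta=4907/10240 (≈0.4792)
After 7 (propagate distance d=44 (to screen)): x=227973/12800 (≈17.8104) theta=4907/10240 (≈0.4792)
Rounded to 4 decimal places: x = 17.8104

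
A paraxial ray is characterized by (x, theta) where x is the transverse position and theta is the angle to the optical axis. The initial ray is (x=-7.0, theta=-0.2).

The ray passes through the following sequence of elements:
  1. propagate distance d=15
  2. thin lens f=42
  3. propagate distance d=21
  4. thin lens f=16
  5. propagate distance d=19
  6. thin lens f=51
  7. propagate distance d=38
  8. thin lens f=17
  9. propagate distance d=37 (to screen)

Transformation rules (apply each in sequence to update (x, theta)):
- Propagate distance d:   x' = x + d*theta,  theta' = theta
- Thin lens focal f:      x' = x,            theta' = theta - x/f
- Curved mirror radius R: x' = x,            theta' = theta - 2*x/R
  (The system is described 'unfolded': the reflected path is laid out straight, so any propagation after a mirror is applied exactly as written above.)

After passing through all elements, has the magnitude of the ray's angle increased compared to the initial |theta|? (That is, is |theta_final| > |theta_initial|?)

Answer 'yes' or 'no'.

Answer: yes

Derivation:
Initial: x=-7.0000 theta=-0.2000
After 1 (propagate distance d=15): x=-10.0000 theta=-0.2000
After 2 (thin lens f=42): x=-10.0000 theta=4/105 (≈0.0381)
After 3 (propagate distance d=21): x=-9.2000 theta=4/105 (≈0.0381)
After 4 (thin lens f=16): x=-9.2000 theta=103/168 (≈0.6131)
After 5 (propagate distance d=19): x=2057/840 (≈2.4488) theta=103/168 (≈0.6131)
After 6 (thin lens f=51): x=2057/840 (≈2.4488) theta=178/315 (≈0.5651)
After 7 (propagate distance d=38): x=60283/2520 (≈23.9218) theta=178/315 (≈0.5651)
After 8 (thin lens f=17): x=60283/2520 (≈23.9218) theta=-2405/2856 (≈-0.8421)
After 9 (propagate distance d=37 (to screen)): x=-77491/10710 (≈-7.2354) theta=-2405/2856 (≈-0.8421)
|theta_initial|=0.2000 |theta_final|=2405/2856 (≈0.8421) -> increased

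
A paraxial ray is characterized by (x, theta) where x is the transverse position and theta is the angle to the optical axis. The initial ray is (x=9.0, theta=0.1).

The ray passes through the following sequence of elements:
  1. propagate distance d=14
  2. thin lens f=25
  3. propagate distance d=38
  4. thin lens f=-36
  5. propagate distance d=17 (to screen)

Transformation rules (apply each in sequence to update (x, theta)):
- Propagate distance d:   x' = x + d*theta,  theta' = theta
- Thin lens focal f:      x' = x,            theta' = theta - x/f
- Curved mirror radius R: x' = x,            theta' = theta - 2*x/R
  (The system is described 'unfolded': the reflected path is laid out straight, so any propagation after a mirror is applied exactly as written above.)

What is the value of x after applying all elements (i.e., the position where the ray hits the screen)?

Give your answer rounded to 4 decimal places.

Answer: -7.7393

Derivation:
Initial: x=9.0000 theta=0.1000
After 1 (propagate distance d=14): x=10.4000 theta=0.1000
After 2 (thin lens f=25): x=10.4000 theta=-0.3160
After 3 (propagate distance d=38): x=-1.6080 theta=-0.3160
After 4 (thin lens f=-36): x=-1.6080 theta=-541/1500 (≈-0.3607)
After 5 (propagate distance d=17 (to screen)): x=-11609/1500 (≈-7.7393) theta=-541/1500 (≈-0.3607)
Rounded to 4 decimal places: x = -7.7393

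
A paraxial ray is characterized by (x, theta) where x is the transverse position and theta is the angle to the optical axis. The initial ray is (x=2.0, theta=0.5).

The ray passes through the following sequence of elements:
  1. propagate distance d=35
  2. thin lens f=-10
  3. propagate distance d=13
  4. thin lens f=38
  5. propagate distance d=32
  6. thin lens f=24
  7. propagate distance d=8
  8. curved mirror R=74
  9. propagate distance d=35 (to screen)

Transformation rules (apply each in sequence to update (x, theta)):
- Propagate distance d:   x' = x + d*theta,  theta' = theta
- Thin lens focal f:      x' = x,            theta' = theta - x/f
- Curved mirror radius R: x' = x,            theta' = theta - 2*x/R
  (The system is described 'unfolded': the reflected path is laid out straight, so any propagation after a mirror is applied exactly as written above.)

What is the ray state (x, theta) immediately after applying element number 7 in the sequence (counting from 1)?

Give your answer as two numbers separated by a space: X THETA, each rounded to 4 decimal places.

Initial: x=2.0000 theta=0.5000
After 1 (propagate distance d=35): x=19.5000 theta=0.5000
After 2 (thin lens f=-10): x=19.5000 theta=2.4500
After 3 (propagate distance d=13): x=51.3500 theta=2.4500
After 4 (thin lens f=38): x=51.3500 theta=167/152 (≈1.0987)
After 5 (propagate distance d=32): x=32873/380 (≈86.5079) theta=167/152 (≈1.0987)
After 6 (thin lens f=24): x=32873/380 (≈86.5079) theta=-22853/9120 (≈-2.5058)
After 7 (propagate distance d=8): x=37883/570 (≈66.4614) theta=-22853/9120 (≈-2.5058)
Rounded to 4 decimal places: x = 66.4614, theta = -2.5058

Answer: 66.4614 -2.5058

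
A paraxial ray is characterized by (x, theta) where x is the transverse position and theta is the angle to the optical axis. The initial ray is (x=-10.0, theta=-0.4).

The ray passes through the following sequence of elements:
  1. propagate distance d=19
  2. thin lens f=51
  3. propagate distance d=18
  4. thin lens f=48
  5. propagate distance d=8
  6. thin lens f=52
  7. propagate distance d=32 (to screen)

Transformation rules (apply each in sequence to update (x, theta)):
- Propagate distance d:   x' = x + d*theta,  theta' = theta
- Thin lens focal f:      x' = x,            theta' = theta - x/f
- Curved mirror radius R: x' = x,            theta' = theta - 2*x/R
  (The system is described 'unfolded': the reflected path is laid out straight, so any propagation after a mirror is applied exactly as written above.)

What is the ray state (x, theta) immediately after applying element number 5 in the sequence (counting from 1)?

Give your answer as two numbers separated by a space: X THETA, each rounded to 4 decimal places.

Answer: -15.9294 0.3324

Derivation:
Initial: x=-10.0000 theta=-0.4000
After 1 (propagate distance d=19): x=-17.6000 theta=-0.4000
After 2 (thin lens f=51): x=-17.6000 theta=-14/255 (≈-0.0549)
After 3 (propagate distance d=18): x=-316/17 (≈-18.5882) theta=-14/255 (≈-0.0549)
After 4 (thin lens f=48): x=-316/17 (≈-18.5882) theta=113/340 (≈0.3324)
After 5 (propagate distance d=8): x=-1354/85 (≈-15.9294) theta=113/340 (≈0.3324)
Rounded to 4 decimal places: x = -15.9294, theta = 0.3324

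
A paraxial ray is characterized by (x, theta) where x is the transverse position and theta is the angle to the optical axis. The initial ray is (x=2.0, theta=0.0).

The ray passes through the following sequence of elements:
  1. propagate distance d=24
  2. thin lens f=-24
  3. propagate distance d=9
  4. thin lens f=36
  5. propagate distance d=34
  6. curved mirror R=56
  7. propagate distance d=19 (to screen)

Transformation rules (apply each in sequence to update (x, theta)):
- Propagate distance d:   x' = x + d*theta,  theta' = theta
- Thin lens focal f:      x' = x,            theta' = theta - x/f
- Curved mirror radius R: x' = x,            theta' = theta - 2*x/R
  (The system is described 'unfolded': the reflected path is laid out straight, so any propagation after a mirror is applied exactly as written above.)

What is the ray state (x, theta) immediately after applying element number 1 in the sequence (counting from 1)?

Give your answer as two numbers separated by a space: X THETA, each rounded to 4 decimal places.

Initial: x=2.0000 theta=0.0000
After 1 (propagate distance d=24): x=2.0000 theta=0.0000
Rounded to 4 decimal places: x = 2.0000, theta = 0.0000

Answer: 2.0000 0.0000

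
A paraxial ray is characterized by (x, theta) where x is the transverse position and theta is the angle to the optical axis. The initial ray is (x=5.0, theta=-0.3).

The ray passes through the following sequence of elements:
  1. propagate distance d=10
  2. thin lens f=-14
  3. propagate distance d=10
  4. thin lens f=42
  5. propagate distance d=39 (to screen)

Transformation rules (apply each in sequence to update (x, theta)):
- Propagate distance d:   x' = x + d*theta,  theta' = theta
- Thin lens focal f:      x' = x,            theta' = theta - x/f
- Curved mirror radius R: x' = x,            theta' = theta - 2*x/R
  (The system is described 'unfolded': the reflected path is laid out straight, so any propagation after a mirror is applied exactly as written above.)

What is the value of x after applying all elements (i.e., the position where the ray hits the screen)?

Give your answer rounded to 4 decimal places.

Answer: -6.0980

Derivation:
Initial: x=5.0000 theta=-0.3000
After 1 (propagate distance d=10): x=2.0000 theta=-0.3000
After 2 (thin lens f=-14): x=2.0000 theta=-11/70 (≈-0.1571)
After 3 (propagate distance d=10): x=3/7 (≈0.4286) theta=-11/70 (≈-0.1571)
After 4 (thin lens f=42): x=3/7 (≈0.4286) theta=-41/245 (≈-0.1673)
After 5 (propagate distance d=39 (to screen)): x=-1494/245 (≈-6.0980) theta=-41/245 (≈-0.1673)
Rounded to 4 decimal places: x = -6.0980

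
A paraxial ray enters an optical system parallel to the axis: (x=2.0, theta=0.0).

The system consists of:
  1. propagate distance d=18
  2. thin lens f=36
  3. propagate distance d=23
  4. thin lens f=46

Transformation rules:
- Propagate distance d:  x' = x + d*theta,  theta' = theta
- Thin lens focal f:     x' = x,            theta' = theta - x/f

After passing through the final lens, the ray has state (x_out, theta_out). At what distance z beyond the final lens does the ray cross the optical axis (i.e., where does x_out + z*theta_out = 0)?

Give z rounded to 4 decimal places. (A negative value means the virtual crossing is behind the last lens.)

Initial: x=2.0000 theta=0.0000
After 1 (propagate distance d=18): x=2.0000 theta=0.0000
After 2 (thin lens f=36): x=2.0000 theta=-1/18 (≈-0.0556)
After 3 (propagate distance d=23): x=13/18 (≈0.7222) theta=-1/18 (≈-0.0556)
After 4 (thin lens f=46): x=13/18 (≈0.7222) theta=-59/828 (≈-0.0713)
z_focus = -x_out/theta_out = -(13/18)/(-59/828) = 598/59 ≈ 10.1356
Rounded to 4 decimal places: z = 10.1356

Answer: 10.1356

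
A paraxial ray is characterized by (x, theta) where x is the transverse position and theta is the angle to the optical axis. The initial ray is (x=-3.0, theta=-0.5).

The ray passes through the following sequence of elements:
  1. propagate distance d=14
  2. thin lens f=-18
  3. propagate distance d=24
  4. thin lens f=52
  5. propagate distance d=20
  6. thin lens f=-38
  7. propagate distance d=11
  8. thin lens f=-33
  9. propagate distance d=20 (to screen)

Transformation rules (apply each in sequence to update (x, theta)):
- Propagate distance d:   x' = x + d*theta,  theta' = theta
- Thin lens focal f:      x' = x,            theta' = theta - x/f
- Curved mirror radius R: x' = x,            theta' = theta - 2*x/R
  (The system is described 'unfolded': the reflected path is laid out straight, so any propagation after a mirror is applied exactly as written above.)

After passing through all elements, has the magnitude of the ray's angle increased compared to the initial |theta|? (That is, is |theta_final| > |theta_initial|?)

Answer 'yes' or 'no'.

Initial: x=-3.0000 theta=-0.5000
After 1 (propagate distance d=14): x=-10.0000 theta=-0.5000
After 2 (thin lens f=-18): x=-10.0000 theta=-19/18 (≈-1.0556)
After 3 (propagate distance d=24): x=-106/3 (≈-35.3333) theta=-19/18 (≈-1.0556)
After 4 (thin lens f=52): x=-106/3 (≈-35.3333) theta=-44/117 (≈-0.3761)
After 5 (propagate distance d=20): x=-5014/117 (≈-42.8547) theta=-44/117 (≈-0.3761)
After 6 (thin lens f=-38): x=-5014/117 (≈-42.8547) theta=-3343/2223 (≈-1.5038)
After 7 (propagate distance d=11): x=-14671/247 (≈-59.3968) theta=-3343/2223 (≈-1.5038)
After 8 (thin lens f=-33): x=-14671/247 (≈-59.3968) theta=-80786/24453 (≈-3.3037)
After 9 (propagate distance d=20 (to screen)): x=-3068149/24453 (≈-125.4713) theta=-80786/24453 (≈-3.3037)
|theta_initial|=0.5000 |theta_final|=80786/24453 (≈3.3037) -> increased

Answer: yes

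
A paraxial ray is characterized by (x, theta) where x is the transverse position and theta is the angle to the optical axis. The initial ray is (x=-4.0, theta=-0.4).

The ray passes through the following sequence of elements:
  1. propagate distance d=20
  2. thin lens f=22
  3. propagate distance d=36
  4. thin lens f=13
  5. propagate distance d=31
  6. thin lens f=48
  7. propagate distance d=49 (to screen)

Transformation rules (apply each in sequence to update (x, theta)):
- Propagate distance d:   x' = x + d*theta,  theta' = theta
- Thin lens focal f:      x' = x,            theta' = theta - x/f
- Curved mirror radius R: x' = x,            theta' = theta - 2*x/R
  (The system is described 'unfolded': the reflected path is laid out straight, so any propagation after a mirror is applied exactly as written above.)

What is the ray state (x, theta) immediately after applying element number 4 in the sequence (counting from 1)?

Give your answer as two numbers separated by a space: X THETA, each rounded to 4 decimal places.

Initial: x=-4.0000 theta=-0.4000
After 1 (propagate distance d=20): x=-12.0000 theta=-0.4000
After 2 (thin lens f=22): x=-12.0000 theta=8/55 (≈0.1455)
After 3 (propagate distance d=36): x=-372/55 (≈-6.7636) theta=8/55 (≈0.1455)
After 4 (thin lens f=13): x=-372/55 (≈-6.7636) theta=476/715 (≈0.6657)
Rounded to 4 decimal places: x = -6.7636, theta = 0.6657

Answer: -6.7636 0.6657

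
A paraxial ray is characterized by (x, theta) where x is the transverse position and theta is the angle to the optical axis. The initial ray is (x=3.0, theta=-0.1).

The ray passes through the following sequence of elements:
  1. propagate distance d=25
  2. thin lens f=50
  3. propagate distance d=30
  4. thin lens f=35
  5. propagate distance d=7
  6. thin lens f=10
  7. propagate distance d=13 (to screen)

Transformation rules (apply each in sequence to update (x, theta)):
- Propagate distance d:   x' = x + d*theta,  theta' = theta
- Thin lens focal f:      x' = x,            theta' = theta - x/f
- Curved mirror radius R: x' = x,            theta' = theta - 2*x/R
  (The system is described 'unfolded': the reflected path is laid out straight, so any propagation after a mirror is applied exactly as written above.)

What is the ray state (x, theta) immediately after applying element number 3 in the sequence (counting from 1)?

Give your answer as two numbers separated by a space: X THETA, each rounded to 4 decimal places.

Answer: -2.8000 -0.1100

Derivation:
Initial: x=3.0000 theta=-0.1000
After 1 (propagate distance d=25): x=0.5000 theta=-0.1000
After 2 (thin lens f=50): x=0.5000 theta=-0.1100
After 3 (propagate distance d=30): x=-2.8000 theta=-0.1100
Rounded to 4 decimal places: x = -2.8000, theta = -0.1100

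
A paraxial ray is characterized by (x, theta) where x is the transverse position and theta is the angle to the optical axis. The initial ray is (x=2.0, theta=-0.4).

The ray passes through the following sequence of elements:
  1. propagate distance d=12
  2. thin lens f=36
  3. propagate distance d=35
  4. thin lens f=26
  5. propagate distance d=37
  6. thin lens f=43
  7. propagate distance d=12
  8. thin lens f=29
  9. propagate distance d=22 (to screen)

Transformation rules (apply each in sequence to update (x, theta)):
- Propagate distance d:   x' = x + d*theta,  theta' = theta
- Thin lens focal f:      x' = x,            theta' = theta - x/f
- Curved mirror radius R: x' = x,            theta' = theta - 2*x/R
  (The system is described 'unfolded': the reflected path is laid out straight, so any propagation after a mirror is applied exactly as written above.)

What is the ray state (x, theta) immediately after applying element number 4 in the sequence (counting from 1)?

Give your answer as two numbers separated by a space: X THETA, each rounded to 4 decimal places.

Answer: -14.0778 0.2192

Derivation:
Initial: x=2.0000 theta=-0.4000
After 1 (propagate distance d=12): x=-2.8000 theta=-0.4000
After 2 (thin lens f=36): x=-2.8000 theta=-29/90 (≈-0.3222)
After 3 (propagate distance d=35): x=-1267/90 (≈-14.0778) theta=-29/90 (≈-0.3222)
After 4 (thin lens f=26): x=-1267/90 (≈-14.0778) theta=57/260 (≈0.2192)
Rounded to 4 decimal places: x = -14.0778, theta = 0.2192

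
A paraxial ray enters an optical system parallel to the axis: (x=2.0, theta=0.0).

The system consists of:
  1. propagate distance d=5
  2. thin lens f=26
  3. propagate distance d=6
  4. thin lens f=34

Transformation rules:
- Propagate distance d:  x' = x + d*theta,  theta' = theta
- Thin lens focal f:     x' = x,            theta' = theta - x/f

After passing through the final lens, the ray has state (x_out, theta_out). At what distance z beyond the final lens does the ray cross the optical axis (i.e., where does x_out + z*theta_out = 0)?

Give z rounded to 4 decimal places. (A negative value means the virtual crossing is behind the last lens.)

Initial: x=2.0000 theta=0.0000
After 1 (propagate distance d=5): x=2.0000 theta=0.0000
After 2 (thin lens f=26): x=2.0000 theta=-1/13 (≈-0.0769)
After 3 (propagate distance d=6): x=20/13 (≈1.5385) theta=-1/13 (≈-0.0769)
After 4 (thin lens f=34): x=20/13 (≈1.5385) theta=-27/221 (≈-0.1222)
z_focus = -x_out/theta_out = -(20/13)/(-27/221) = 340/27 ≈ 12.5926
Rounded to 4 decimal places: z = 12.5926

Answer: 12.5926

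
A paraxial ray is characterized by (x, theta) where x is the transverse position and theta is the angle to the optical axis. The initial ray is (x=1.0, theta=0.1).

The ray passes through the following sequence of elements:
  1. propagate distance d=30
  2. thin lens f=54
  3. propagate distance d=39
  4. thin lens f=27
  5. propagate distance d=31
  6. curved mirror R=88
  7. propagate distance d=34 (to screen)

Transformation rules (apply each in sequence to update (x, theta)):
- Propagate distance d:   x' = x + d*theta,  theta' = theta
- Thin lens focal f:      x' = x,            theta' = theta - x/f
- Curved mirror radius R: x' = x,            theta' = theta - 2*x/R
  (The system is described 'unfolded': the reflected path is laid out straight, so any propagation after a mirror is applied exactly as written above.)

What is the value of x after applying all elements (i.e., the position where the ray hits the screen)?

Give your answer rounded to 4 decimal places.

Initial: x=1.0000 theta=0.1000
After 1 (propagate distance d=30): x=4.0000 theta=0.1000
After 2 (thin lens f=54): x=4.0000 theta=7/270 (≈0.0259)
After 3 (propagate distance d=39): x=451/90 (≈5.0111) theta=7/270 (≈0.0259)
After 4 (thin lens f=27): x=451/90 (≈5.0111) theta=-194/1215 (≈-0.1597)
After 5 (propagate distance d=31): x=149/2430 (≈0.0613) theta=-194/1215 (≈-0.1597)
After 6 (curved mirror R=88): x=149/2430 (≈0.0613) theta=-17221/106920 (≈-0.1611)
After 7 (propagate distance d=34 (to screen)): x=-96493/17820 (≈-5.4149) theta=-17221/106920 (≈-0.1611)
Rounded to 4 decimal places: x = -5.4149

Answer: -5.4149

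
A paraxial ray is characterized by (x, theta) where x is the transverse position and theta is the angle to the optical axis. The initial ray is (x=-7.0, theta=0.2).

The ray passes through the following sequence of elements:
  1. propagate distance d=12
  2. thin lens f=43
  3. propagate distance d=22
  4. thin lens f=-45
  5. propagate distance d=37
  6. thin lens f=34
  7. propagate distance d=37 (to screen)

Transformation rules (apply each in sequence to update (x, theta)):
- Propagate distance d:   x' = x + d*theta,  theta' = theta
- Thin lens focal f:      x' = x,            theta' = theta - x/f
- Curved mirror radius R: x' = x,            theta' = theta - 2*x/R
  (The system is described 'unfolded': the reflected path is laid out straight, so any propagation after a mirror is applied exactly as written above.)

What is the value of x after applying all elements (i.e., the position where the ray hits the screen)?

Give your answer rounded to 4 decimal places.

Initial: x=-7.0000 theta=0.2000
After 1 (propagate distance d=12): x=-4.6000 theta=0.2000
After 2 (thin lens f=43): x=-4.6000 theta=66/215 (≈0.3070)
After 3 (propagate distance d=22): x=463/215 (≈2.1535) theta=66/215 (≈0.3070)
After 4 (thin lens f=-45): x=463/215 (≈2.1535) theta=3433/9675 (≈0.3548)
After 5 (propagate distance d=37): x=147856/9675 (≈15.2823) theta=3433/9675 (≈0.3548)
After 6 (thin lens f=34): x=147856/9675 (≈15.2823) theta=-5189/54825 (≈-0.0946)
After 7 (propagate distance d=37 (to screen)): x=1937573/164475 (≈11.7803) theta=-5189/54825 (≈-0.0946)
Rounded to 4 decimal places: x = 11.7803

Answer: 11.7803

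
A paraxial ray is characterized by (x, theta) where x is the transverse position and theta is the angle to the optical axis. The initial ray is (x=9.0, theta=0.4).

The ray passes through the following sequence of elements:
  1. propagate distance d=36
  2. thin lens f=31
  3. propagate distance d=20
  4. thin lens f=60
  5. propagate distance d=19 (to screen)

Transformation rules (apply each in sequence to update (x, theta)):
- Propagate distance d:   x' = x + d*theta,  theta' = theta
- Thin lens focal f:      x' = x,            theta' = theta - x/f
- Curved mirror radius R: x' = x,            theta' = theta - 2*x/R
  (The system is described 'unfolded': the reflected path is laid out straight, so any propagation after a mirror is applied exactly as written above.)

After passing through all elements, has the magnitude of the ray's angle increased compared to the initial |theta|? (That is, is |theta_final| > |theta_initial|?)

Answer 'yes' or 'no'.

Initial: x=9.0000 theta=0.4000
After 1 (propagate distance d=36): x=23.4000 theta=0.4000
After 2 (thin lens f=31): x=23.4000 theta=-11/31 (≈-0.3548)
After 3 (propagate distance d=20): x=2527/155 (≈16.3032) theta=-11/31 (≈-0.3548)
After 4 (thin lens f=60): x=2527/155 (≈16.3032) theta=-5827/9300 (≈-0.6266)
After 5 (propagate distance d=19 (to screen)): x=40907/9300 (≈4.3986) theta=-5827/9300 (≈-0.6266)
|theta_initial|=0.4000 |theta_final|=5827/9300 (≈0.6266) -> increased

Answer: yes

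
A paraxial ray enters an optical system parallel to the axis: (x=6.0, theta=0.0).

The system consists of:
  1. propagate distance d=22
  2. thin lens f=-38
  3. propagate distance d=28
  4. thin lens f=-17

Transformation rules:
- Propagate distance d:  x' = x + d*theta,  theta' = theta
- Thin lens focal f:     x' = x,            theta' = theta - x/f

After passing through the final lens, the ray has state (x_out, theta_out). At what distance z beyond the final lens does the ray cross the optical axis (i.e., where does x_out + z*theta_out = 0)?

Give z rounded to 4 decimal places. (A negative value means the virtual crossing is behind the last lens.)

Initial: x=6.0000 theta=0.0000
After 1 (propagate distance d=22): x=6.0000 theta=0.0000
After 2 (thin lens f=-38): x=6.0000 theta=3/19 (≈0.1579)
After 3 (propagate distance d=28): x=198/19 (≈10.4211) theta=3/19 (≈0.1579)
After 4 (thin lens f=-17): x=198/19 (≈10.4211) theta=249/323 (≈0.7709)
z_focus = -x_out/theta_out = -(198/19)/(249/323) = -1122/83 ≈ -13.5181
Rounded to 4 decimal places: z = -13.5181

Answer: -13.5181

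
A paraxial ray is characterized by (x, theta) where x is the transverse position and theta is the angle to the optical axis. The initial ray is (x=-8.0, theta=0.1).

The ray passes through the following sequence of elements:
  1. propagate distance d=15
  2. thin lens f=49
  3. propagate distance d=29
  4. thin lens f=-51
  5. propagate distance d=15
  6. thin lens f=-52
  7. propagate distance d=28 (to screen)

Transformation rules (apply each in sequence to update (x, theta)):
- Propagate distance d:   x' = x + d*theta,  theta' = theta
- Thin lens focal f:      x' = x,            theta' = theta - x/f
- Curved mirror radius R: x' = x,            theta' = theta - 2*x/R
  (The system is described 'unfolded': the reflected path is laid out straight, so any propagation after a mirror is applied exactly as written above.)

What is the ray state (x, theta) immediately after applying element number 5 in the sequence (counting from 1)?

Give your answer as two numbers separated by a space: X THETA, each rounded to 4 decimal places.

Answer: 3.8094 0.2375

Derivation:
Initial: x=-8.0000 theta=0.1000
After 1 (propagate distance d=15): x=-6.5000 theta=0.1000
After 2 (thin lens f=49): x=-6.5000 theta=57/245 (≈0.2327)
After 3 (propagate distance d=29): x=121/490 (≈0.2469) theta=57/245 (≈0.2327)
After 4 (thin lens f=-51): x=121/490 (≈0.2469) theta=1187/4998 (≈0.2375)
After 5 (propagate distance d=15): x=15866/4165 (≈3.8094) theta=1187/4998 (≈0.2375)
Rounded to 4 decimal places: x = 3.8094, theta = 0.2375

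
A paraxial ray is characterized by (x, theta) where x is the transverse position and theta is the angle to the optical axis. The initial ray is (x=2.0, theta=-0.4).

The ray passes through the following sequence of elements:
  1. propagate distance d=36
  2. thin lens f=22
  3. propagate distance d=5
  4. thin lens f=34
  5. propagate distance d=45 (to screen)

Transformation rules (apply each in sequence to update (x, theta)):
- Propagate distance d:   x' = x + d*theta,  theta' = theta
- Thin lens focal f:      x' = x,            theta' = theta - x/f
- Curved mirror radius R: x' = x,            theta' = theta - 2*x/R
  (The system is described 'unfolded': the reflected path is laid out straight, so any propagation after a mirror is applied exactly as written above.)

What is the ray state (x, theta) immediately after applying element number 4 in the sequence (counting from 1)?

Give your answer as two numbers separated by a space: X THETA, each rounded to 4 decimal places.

Initial: x=2.0000 theta=-0.4000
After 1 (propagate distance d=36): x=-12.4000 theta=-0.4000
After 2 (thin lens f=22): x=-12.4000 theta=9/55 (≈0.1636)
After 3 (propagate distance d=5): x=-637/55 (≈-11.5818) theta=9/55 (≈0.1636)
After 4 (thin lens f=34): x=-637/55 (≈-11.5818) theta=943/1870 (≈0.5043)
Rounded to 4 decimal places: x = -11.5818, theta = 0.5043

Answer: -11.5818 0.5043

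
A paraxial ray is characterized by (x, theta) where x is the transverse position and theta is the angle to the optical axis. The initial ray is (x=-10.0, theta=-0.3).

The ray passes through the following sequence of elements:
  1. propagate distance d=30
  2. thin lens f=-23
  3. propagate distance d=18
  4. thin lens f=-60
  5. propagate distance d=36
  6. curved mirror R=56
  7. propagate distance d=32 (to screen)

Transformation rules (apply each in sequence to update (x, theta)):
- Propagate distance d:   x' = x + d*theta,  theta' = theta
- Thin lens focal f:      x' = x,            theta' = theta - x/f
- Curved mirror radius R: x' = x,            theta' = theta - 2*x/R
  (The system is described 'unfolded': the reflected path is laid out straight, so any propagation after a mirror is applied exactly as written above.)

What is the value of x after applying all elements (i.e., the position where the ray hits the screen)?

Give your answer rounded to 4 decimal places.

Answer: -42.2113

Derivation:
Initial: x=-10.0000 theta=-0.3000
After 1 (propagate distance d=30): x=-19.0000 theta=-0.3000
After 2 (thin lens f=-23): x=-19.0000 theta=-259/230 (≈-1.1261)
After 3 (propagate distance d=18): x=-4516/115 (≈-39.2696) theta=-259/230 (≈-1.1261)
After 4 (thin lens f=-60): x=-4516/115 (≈-39.2696) theta=-6143/3450 (≈-1.7806)
After 5 (propagate distance d=36): x=-59438/575 (≈-103.3704) theta=-6143/3450 (≈-1.7806)
After 6 (curved mirror R=56): x=-59438/575 (≈-103.3704) theta=23078/12075 (≈1.9112)
After 7 (propagate distance d=32 (to screen)): x=-509702/12075 (≈-42.2113) theta=23078/12075 (≈1.9112)
Rounded to 4 decimal places: x = -42.2113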